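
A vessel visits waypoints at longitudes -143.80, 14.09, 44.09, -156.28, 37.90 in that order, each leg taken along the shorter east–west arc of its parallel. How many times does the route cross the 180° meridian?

Leg 1: -143.80° → +14.09°, shortest Δλ = 157.89° (east) — does not cross 180°.
Leg 2: +14.09° → +44.09°, shortest Δλ = 30.0° (east) — does not cross 180°.
Leg 3: +44.09° → -156.28°, shortest Δλ = 159.63° (east) — crosses 180°.
Leg 4: -156.28° → +37.90°, shortest Δλ = -165.82° (west) — crosses 180°.
Total crossings: 2.

2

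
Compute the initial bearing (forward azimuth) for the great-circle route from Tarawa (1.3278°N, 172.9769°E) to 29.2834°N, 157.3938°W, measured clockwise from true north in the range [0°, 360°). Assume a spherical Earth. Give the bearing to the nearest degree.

Δλ = -157.3938 − 172.9769 = -330.3707°; wrapped into (−180°, 180°]: 29.6293°.
θ = atan2( sin Δλ · cos φ₂ , cos φ₁ · sin φ₂ − sin φ₁ · cos φ₂ · cos Δλ )
  = atan2(0.43121, 0.47143) = 42.449° → normalised to [0°, 360°): 42.449°.

42°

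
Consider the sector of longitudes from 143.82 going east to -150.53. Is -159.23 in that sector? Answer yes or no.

Band width going east from +143.82° to -150.53°: ((-150.53 − 143.82) mod 360) = 65.65°.
Offset of -159.23° east of the west edge: ((-159.23 − 143.82) mod 360) = 56.95°.
56.95° ≤ 65.65° ⇒ inside.

Yes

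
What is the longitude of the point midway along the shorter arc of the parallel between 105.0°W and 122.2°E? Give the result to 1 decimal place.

Signed shortest Δλ from -105.0° to +122.2° is -132.8°.
Midpoint longitude = -105.0° + (-132.8°)/2 = -105.0° − 66.4° = -171.4°.
(The naïve average (-105.0 + +122.2)/2 = 8.6° is on the wrong side of the globe.)

171.4°W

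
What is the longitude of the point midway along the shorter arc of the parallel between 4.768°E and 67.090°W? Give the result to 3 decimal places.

31.161°W

Signed shortest Δλ from +4.768° to -67.090° is -71.858°.
Midpoint longitude = +4.768° + (-71.858°)/2 = +4.768° − 35.929° = -31.161°.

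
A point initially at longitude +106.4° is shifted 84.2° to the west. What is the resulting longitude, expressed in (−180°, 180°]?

+22.2°

Start at +106.4°; shift −84.2° → +22.2°.
+22.2° already lies in (−180°, 180°].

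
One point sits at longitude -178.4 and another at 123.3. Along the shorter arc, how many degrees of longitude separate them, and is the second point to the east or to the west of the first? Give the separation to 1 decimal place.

58.3° west

Raw difference: 123.3 − -178.4 = 301.7°.
Normalise into (−180°, 180°]: 301.7° − 360° = -58.3°.
Negative ⇒ the second point lies to the west; separation 58.3°.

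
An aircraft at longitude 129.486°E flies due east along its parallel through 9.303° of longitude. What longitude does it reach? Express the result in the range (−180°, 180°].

138.789°E

Start at +129.486°; shift +9.303° → +138.789°.
+138.789° already lies in (−180°, 180°].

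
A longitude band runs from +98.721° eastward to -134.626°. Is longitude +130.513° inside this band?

Yes

Band width going east from +98.721° to -134.626°: ((-134.626 − 98.721) mod 360) = 126.653°.
Offset of +130.513° east of the west edge: ((130.513 − 98.721) mod 360) = 31.792°.
31.792° ≤ 126.653° ⇒ inside.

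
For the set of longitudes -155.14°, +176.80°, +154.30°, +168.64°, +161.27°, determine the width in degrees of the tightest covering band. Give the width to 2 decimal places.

Sort the longitudes: -155.14°, +154.30°, +161.27°, +168.64°, +176.80°.
Eastward gaps between consecutive values (wrapping around): 309.44°, 6.97°, 7.37°, 8.16°, 28.06°.
Largest gap = 309.44° ⇒ minimal covering band is its complement: 360° − 309.44° = 50.56°.
Band runs from +154.30° eastward to -155.14°, crossing the antimeridian.

50.56°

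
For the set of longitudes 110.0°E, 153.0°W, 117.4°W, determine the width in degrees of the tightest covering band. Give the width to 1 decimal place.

132.6°

Sort the longitudes: -153.0°, -117.4°, +110.0°.
Eastward gaps between consecutive values (wrapping around): 35.6°, 227.4°, 97.0°.
Largest gap = 227.4° ⇒ minimal covering band is its complement: 360° − 227.4° = 132.6°.
Band runs from +110.0° eastward to -117.4°, crossing the antimeridian.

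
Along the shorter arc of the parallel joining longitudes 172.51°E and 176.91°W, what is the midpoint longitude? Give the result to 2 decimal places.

177.80°E

Signed shortest Δλ from +172.51° to -176.91° is +10.58°.
Midpoint longitude = +172.51° + (+10.58°)/2 = +172.51° + 5.29° = +177.80°.
(The naïve average (+172.51 + -176.91)/2 = -2.2° is on the wrong side of the globe.)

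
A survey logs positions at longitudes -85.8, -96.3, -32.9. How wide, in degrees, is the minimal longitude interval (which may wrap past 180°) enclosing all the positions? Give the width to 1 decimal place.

Sort the longitudes: -96.3°, -85.8°, -32.9°.
Eastward gaps between consecutive values (wrapping around): 10.5°, 52.9°, 296.6°.
Largest gap = 296.6° ⇒ minimal covering band is its complement: 360° − 296.6° = 63.4°.
Band runs from -96.3° eastward to -32.9°.

63.4°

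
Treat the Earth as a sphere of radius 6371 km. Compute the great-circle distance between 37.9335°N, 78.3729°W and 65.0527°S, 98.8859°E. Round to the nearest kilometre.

16994 km

Δλ = 98.8859 − -78.3729 = 177.2588°.
Δφ = -65.0527 − 37.9335 = -102.9862°.
a = sin²(Δφ/2) + cos φ₁ · cos φ₂ · sin²(Δλ/2) = 0.944840.
c = 2·atan2(√a, √(1−a)) = 2.66744 rad → d = 6371·c ≈ 16994.25 km.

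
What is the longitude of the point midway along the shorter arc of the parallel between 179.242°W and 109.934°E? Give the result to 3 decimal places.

145.346°E

Signed shortest Δλ from -179.242° to +109.934° is -70.824°.
Midpoint longitude = -179.242° + (-70.824°)/2 = -179.242° − 35.412° = -214.654°.
Normalise into (−180°, 180°]: +145.346°.
(The naïve average (-179.242 + +109.934)/2 = -34.654° is on the wrong side of the globe.)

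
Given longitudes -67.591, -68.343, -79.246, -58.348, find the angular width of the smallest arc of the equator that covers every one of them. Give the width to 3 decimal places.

20.898°

Sort the longitudes: -79.246°, -68.343°, -67.591°, -58.348°.
Eastward gaps between consecutive values (wrapping around): 10.903°, 0.752°, 9.243°, 339.102°.
Largest gap = 339.102° ⇒ minimal covering band is its complement: 360° − 339.102° = 20.898°.
Band runs from -79.246° eastward to -58.348°.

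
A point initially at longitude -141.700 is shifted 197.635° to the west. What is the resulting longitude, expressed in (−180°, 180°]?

Start at -141.700°; shift −197.635° → -339.335°.
-339.335° lies outside (−180°, 180°]; add 360° → +20.665°.

+20.665°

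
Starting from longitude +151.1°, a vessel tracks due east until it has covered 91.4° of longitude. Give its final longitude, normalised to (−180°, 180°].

Start at +151.1°; shift +91.4° → +242.5°.
+242.5° lies outside (−180°, 180°]; subtract 360° → -117.5°.

-117.5°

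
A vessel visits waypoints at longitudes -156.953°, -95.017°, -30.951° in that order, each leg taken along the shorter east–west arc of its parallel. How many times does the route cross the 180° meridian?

Leg 1: -156.953° → -95.017°, shortest Δλ = 61.936° (east) — does not cross 180°.
Leg 2: -95.017° → -30.951°, shortest Δλ = 64.066° (east) — does not cross 180°.
Total crossings: 0.

0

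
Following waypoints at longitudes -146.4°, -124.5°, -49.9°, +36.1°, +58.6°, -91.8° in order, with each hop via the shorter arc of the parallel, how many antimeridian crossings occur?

0

Leg 1: -146.4° → -124.5°, shortest Δλ = 21.9° (east) — does not cross 180°.
Leg 2: -124.5° → -49.9°, shortest Δλ = 74.6° (east) — does not cross 180°.
Leg 3: -49.9° → +36.1°, shortest Δλ = 86.0° (east) — does not cross 180°.
Leg 4: +36.1° → +58.6°, shortest Δλ = 22.5° (east) — does not cross 180°.
Leg 5: +58.6° → -91.8°, shortest Δλ = -150.4° (west) — does not cross 180°.
Total crossings: 0.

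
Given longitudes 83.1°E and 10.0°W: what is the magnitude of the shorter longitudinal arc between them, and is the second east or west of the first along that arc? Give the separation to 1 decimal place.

93.1° west

Raw difference: -10.0 − 83.1 = -93.1°.
Normalise into (−180°, 180°]: -93.1° stays -93.1°.
Negative ⇒ the second point lies to the west; separation 93.1°.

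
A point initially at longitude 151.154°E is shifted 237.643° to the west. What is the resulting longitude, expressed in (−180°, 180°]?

Start at +151.154°; shift −237.643° → -86.489°.
-86.489° already lies in (−180°, 180°].

86.489°W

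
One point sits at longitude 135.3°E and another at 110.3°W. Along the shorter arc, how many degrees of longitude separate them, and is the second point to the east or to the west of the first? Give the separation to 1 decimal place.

114.4° east

Raw difference: -110.3 − 135.3 = -245.6°.
Normalise into (−180°, 180°]: -245.6° + 360° = 114.4°.
Positive ⇒ the second point lies to the east; separation 114.4°.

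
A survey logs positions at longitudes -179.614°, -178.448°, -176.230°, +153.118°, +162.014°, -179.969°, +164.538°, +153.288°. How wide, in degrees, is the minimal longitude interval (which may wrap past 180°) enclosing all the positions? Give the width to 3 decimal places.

Sort the longitudes: -179.969°, -179.614°, -178.448°, -176.230°, +153.118°, +153.288°, +162.014°, +164.538°.
Eastward gaps between consecutive values (wrapping around): 0.355°, 1.166°, 2.218°, 329.348°, 0.170°, 8.726°, 2.524°, 15.493°.
Largest gap = 329.348° ⇒ minimal covering band is its complement: 360° − 329.348° = 30.652°.
Band runs from +153.118° eastward to -176.230°, crossing the antimeridian.

30.652°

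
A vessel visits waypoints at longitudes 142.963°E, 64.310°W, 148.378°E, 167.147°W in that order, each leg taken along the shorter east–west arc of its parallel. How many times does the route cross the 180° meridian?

3

Leg 1: +142.963° → -64.310°, shortest Δλ = 152.727° (east) — crosses 180°.
Leg 2: -64.310° → +148.378°, shortest Δλ = -147.312° (west) — crosses 180°.
Leg 3: +148.378° → -167.147°, shortest Δλ = 44.475° (east) — crosses 180°.
Total crossings: 3.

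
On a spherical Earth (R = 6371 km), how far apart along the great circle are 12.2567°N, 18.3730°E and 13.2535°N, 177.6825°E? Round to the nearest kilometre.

Δλ = 177.6825 − 18.3730 = 159.3095°.
Δφ = 13.2535 − 12.2567 = 0.9968°.
a = sin²(Δφ/2) + cos φ₁ · cos φ₂ · sin²(Δλ/2) = 0.920580.
c = 2·atan2(√a, √(1−a)) = 2.57022 rad → d = 6371·c ≈ 16374.88 km.

16375 km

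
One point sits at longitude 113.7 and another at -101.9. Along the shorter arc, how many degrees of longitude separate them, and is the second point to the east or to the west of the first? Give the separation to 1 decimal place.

Raw difference: -101.9 − 113.7 = -215.6°.
Normalise into (−180°, 180°]: -215.6° + 360° = 144.4°.
Positive ⇒ the second point lies to the east; separation 144.4°.

144.4° east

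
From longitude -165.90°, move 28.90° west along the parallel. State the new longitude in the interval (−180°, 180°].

+165.20°

Start at -165.90°; shift −28.90° → -194.80°.
-194.80° lies outside (−180°, 180°]; add 360° → +165.20°.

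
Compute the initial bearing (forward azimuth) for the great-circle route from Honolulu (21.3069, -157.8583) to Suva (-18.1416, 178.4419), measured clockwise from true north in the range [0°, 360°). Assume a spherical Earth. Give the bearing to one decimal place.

212.2°

Δλ = 178.4419 − -157.8583 = 336.3002°; wrapped into (−180°, 180°]: -23.6998°.
θ = atan2( sin Δλ · cos φ₂ , cos φ₁ · sin φ₂ − sin φ₁ · cos φ₂ · cos Δλ )
  = atan2(-0.38196, -0.60626) = -147.788° → normalised to [0°, 360°): 212.212°.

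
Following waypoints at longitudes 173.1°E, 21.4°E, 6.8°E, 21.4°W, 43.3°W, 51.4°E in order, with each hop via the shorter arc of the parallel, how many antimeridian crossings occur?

0

Leg 1: +173.1° → +21.4°, shortest Δλ = -151.7° (west) — does not cross 180°.
Leg 2: +21.4° → +6.8°, shortest Δλ = -14.6° (west) — does not cross 180°.
Leg 3: +6.8° → -21.4°, shortest Δλ = -28.2° (west) — does not cross 180°.
Leg 4: -21.4° → -43.3°, shortest Δλ = -21.9° (west) — does not cross 180°.
Leg 5: -43.3° → +51.4°, shortest Δλ = 94.7° (east) — does not cross 180°.
Total crossings: 0.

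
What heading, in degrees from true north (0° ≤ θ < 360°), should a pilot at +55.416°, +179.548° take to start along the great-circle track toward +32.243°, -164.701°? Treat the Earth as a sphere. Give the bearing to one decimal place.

148.0°

Δλ = -164.701 − 179.548 = -344.249°; wrapped into (−180°, 180°]: 15.751°.
θ = atan2( sin Δλ · cos φ₂ , cos φ₁ · sin φ₂ − sin φ₁ · cos φ₂ · cos Δλ )
  = atan2(0.22960, -0.36736) = 147.995° → normalised to [0°, 360°): 147.995°.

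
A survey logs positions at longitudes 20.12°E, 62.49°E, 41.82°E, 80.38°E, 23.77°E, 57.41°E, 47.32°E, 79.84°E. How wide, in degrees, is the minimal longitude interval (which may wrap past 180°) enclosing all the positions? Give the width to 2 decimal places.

60.26°

Sort the longitudes: +20.12°, +23.77°, +41.82°, +47.32°, +57.41°, +62.49°, +79.84°, +80.38°.
Eastward gaps between consecutive values (wrapping around): 3.65°, 18.05°, 5.50°, 10.09°, 5.08°, 17.35°, 0.54°, 299.74°.
Largest gap = 299.74° ⇒ minimal covering band is its complement: 360° − 299.74° = 60.26°.
Band runs from +20.12° eastward to +80.38°.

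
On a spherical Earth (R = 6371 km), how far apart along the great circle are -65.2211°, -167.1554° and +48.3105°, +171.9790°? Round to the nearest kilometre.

12752 km

Δλ = 171.9790 − -167.1554 = 339.1344°; wrapped into (−180°, 180°]: -20.8656°.
Δφ = 48.3105 − -65.2211 = 113.5316°.
a = sin²(Δφ/2) + cos φ₁ · cos φ₂ · sin²(Δλ/2) = 0.708768.
c = 2·atan2(√a, √(1−a)) = 2.00153 rad → d = 6371·c ≈ 12751.74 km.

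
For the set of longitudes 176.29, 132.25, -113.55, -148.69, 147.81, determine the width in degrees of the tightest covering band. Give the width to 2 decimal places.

Sort the longitudes: -148.69°, -113.55°, +132.25°, +147.81°, +176.29°.
Eastward gaps between consecutive values (wrapping around): 35.14°, 245.80°, 15.56°, 28.48°, 35.02°.
Largest gap = 245.80° ⇒ minimal covering band is its complement: 360° − 245.80° = 114.20°.
Band runs from +132.25° eastward to -113.55°, crossing the antimeridian.

114.20°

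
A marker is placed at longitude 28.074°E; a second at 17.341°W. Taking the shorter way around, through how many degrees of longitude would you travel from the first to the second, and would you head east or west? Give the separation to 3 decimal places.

45.415° west

Raw difference: -17.341 − 28.074 = -45.415°.
Normalise into (−180°, 180°]: -45.415° stays -45.415°.
Negative ⇒ the second point lies to the west; separation 45.415°.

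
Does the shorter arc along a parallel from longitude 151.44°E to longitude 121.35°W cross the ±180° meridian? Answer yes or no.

Yes

Naïve |-121.35 − 151.44| = 272.79° > 180°, so the shorter arc goes the other way round — across 180°.
Signed shortest Δλ = ((-121.35 − 151.44 + 180) mod 360) − 180 = 87.21°.
Going east by 87.21° from +151.44° passes through 180° before reaching -121.35°.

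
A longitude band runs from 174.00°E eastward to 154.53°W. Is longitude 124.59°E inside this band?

Band width going east from +174.00° to -154.53°: ((-154.53 − 174.00) mod 360) = 31.47°.
Offset of +124.59° east of the west edge: ((124.59 − 174.00) mod 360) = 310.59°.
310.59° > 31.47° ⇒ outside.

No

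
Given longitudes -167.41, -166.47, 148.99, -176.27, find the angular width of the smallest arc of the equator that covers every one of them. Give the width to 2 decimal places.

44.54°

Sort the longitudes: -176.27°, -167.41°, -166.47°, +148.99°.
Eastward gaps between consecutive values (wrapping around): 8.86°, 0.94°, 315.46°, 34.74°.
Largest gap = 315.46° ⇒ minimal covering band is its complement: 360° − 315.46° = 44.54°.
Band runs from +148.99° eastward to -166.47°, crossing the antimeridian.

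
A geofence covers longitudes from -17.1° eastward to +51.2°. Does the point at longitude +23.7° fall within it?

Band width going east from -17.1° to +51.2°: ((51.2 − -17.1) mod 360) = 68.3°.
Offset of +23.7° east of the west edge: ((23.7 − -17.1) mod 360) = 40.8°.
40.8° ≤ 68.3° ⇒ inside.

Yes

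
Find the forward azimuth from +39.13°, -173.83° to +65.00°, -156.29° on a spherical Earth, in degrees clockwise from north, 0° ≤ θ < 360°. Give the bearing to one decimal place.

15.8°

Δλ = -156.29 − -173.83 = 17.54°.
θ = atan2( sin Δλ · cos φ₂ , cos φ₁ · sin φ₂ − sin φ₁ · cos φ₂ · cos Δλ )
  = atan2(0.12737, 0.44873) = 15.846° → normalised to [0°, 360°): 15.846°.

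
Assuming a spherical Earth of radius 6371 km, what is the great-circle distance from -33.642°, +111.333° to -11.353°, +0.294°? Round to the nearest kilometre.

Δλ = 0.294 − 111.333 = -111.039°.
Δφ = -11.353 − -33.642 = 22.289°.
a = sin²(Δφ/2) + cos φ₁ · cos φ₂ · sin²(Δλ/2) = 0.591985.
c = 2·atan2(√a, √(1−a)) = 1.75582 rad → d = 6371·c ≈ 11186.33 km.

11186 km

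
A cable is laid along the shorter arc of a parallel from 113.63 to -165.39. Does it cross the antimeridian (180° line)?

Naïve |-165.39 − 113.63| = 279.02° > 180°, so the shorter arc goes the other way round — across 180°.
Signed shortest Δλ = ((-165.39 − 113.63 + 180) mod 360) − 180 = 80.98°.
Going east by 80.98° from +113.63° passes through 180° before reaching -165.39°.

Yes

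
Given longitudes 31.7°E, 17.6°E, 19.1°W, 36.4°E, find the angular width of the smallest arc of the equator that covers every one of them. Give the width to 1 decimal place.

Sort the longitudes: -19.1°, +17.6°, +31.7°, +36.4°.
Eastward gaps between consecutive values (wrapping around): 36.7°, 14.1°, 4.7°, 304.5°.
Largest gap = 304.5° ⇒ minimal covering band is its complement: 360° − 304.5° = 55.5°.
Band runs from -19.1° eastward to +36.4°.

55.5°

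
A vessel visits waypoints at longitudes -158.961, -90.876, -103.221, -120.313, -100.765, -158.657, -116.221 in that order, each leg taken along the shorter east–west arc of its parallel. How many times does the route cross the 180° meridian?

Leg 1: -158.961° → -90.876°, shortest Δλ = 68.085° (east) — does not cross 180°.
Leg 2: -90.876° → -103.221°, shortest Δλ = -12.345° (west) — does not cross 180°.
Leg 3: -103.221° → -120.313°, shortest Δλ = -17.092° (west) — does not cross 180°.
Leg 4: -120.313° → -100.765°, shortest Δλ = 19.548° (east) — does not cross 180°.
Leg 5: -100.765° → -158.657°, shortest Δλ = -57.892° (west) — does not cross 180°.
Leg 6: -158.657° → -116.221°, shortest Δλ = 42.436° (east) — does not cross 180°.
Total crossings: 0.

0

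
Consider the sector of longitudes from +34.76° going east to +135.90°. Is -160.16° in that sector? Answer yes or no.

Band width going east from +34.76° to +135.90°: ((135.90 − 34.76) mod 360) = 101.14°.
Offset of -160.16° east of the west edge: ((-160.16 − 34.76) mod 360) = 165.08°.
165.08° > 101.14° ⇒ outside.

No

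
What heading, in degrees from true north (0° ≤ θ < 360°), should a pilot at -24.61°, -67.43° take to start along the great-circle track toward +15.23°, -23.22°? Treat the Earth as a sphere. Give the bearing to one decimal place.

51.9°

Δλ = -23.22 − -67.43 = 44.21°.
θ = atan2( sin Δλ · cos φ₂ , cos φ₁ · sin φ₂ − sin φ₁ · cos φ₂ · cos Δλ )
  = atan2(0.67280, 0.52685) = 51.937° → normalised to [0°, 360°): 51.937°.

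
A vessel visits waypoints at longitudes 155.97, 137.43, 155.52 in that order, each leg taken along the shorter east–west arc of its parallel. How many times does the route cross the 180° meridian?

Leg 1: +155.97° → +137.43°, shortest Δλ = -18.54° (west) — does not cross 180°.
Leg 2: +137.43° → +155.52°, shortest Δλ = 18.09° (east) — does not cross 180°.
Total crossings: 0.

0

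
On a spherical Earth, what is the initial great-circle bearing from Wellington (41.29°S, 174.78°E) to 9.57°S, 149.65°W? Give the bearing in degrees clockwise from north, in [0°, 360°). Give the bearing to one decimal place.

Δλ = -149.65 − 174.78 = -324.43°; wrapped into (−180°, 180°]: 35.57°.
θ = atan2( sin Δλ · cos φ₂ , cos φ₁ · sin φ₂ − sin φ₁ · cos φ₂ · cos Δλ )
  = atan2(0.57360, 0.40435) = 54.819° → normalised to [0°, 360°): 54.819°.

54.8°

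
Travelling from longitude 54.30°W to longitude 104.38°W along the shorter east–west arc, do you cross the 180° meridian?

Signed shortest Δλ = ((-104.38 − -54.30 + 180) mod 360) − 180 = -50.08°.
Going west by 50.08° from -54.30° reaches -104.38° without touching 180°.

No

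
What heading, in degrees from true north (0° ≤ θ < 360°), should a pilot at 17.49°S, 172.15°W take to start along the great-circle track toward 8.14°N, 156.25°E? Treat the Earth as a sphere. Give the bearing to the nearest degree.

Δλ = 156.25 − -172.15 = 328.40°; wrapped into (−180°, 180°]: -31.60°.
θ = atan2( sin Δλ · cos φ₂ , cos φ₁ · sin φ₂ − sin φ₁ · cos φ₂ · cos Δλ )
  = atan2(-0.51871, 0.38844) = -53.171° → normalised to [0°, 360°): 306.829°.

307°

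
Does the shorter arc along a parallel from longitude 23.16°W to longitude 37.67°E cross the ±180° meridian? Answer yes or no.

Signed shortest Δλ = ((37.67 − -23.16 + 180) mod 360) − 180 = 60.83°.
Going east by 60.83° from -23.16° reaches +37.67° without touching 180°.

No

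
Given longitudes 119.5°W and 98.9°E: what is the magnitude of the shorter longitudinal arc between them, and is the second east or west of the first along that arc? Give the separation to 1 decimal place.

141.6° west

Raw difference: 98.9 − -119.5 = 218.4°.
Normalise into (−180°, 180°]: 218.4° − 360° = -141.6°.
Negative ⇒ the second point lies to the west; separation 141.6°.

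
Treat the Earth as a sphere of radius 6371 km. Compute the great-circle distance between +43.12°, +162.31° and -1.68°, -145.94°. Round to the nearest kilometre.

Δλ = -145.94 − 162.31 = -308.25°; wrapped into (−180°, 180°]: 51.75°.
Δφ = -1.68 − 43.12 = -44.80°.
a = sin²(Δφ/2) + cos φ₁ · cos φ₂ · sin²(Δλ/2) = 0.284171.
c = 2·atan2(√a, √(1−a)) = 1.12447 rad → d = 6371·c ≈ 7163.98 km.

7164 km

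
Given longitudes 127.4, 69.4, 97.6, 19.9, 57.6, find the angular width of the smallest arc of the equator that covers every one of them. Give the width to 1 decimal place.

Sort the longitudes: +19.9°, +57.6°, +69.4°, +97.6°, +127.4°.
Eastward gaps between consecutive values (wrapping around): 37.7°, 11.8°, 28.2°, 29.8°, 252.5°.
Largest gap = 252.5° ⇒ minimal covering band is its complement: 360° − 252.5° = 107.5°.
Band runs from +19.9° eastward to +127.4°.

107.5°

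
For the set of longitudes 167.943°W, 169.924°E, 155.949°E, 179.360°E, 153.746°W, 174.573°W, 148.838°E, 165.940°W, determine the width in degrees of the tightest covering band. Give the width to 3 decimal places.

57.416°

Sort the longitudes: -174.573°, -167.943°, -165.940°, -153.746°, +148.838°, +155.949°, +169.924°, +179.360°.
Eastward gaps between consecutive values (wrapping around): 6.630°, 2.003°, 12.194°, 302.584°, 7.111°, 13.975°, 9.436°, 6.067°.
Largest gap = 302.584° ⇒ minimal covering band is its complement: 360° − 302.584° = 57.416°.
Band runs from +148.838° eastward to -153.746°, crossing the antimeridian.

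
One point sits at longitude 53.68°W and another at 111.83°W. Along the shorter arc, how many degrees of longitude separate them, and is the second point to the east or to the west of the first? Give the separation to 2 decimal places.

58.15° west

Raw difference: -111.83 − -53.68 = -58.15°.
Normalise into (−180°, 180°]: -58.15° stays -58.15°.
Negative ⇒ the second point lies to the west; separation 58.15°.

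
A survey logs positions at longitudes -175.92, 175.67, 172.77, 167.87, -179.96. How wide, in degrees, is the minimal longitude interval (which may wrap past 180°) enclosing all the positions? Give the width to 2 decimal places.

16.21°

Sort the longitudes: -179.96°, -175.92°, +167.87°, +172.77°, +175.67°.
Eastward gaps between consecutive values (wrapping around): 4.04°, 343.79°, 4.90°, 2.90°, 4.37°.
Largest gap = 343.79° ⇒ minimal covering band is its complement: 360° − 343.79° = 16.21°.
Band runs from +167.87° eastward to -175.92°, crossing the antimeridian.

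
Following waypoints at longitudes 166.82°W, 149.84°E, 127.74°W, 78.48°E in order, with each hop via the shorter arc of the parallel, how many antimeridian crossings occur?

3

Leg 1: -166.82° → +149.84°, shortest Δλ = -43.34° (west) — crosses 180°.
Leg 2: +149.84° → -127.74°, shortest Δλ = 82.42° (east) — crosses 180°.
Leg 3: -127.74° → +78.48°, shortest Δλ = -153.78° (west) — crosses 180°.
Total crossings: 3.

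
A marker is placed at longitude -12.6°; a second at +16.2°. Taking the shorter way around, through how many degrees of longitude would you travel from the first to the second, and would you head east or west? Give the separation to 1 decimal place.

28.8° east

Raw difference: 16.2 − -12.6 = 28.8°.
Normalise into (−180°, 180°]: 28.8° stays 28.8°.
Positive ⇒ the second point lies to the east; separation 28.8°.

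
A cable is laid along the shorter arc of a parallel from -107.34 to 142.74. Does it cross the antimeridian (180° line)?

Yes

Naïve |142.74 − -107.34| = 250.08° > 180°, so the shorter arc goes the other way round — across 180°.
Signed shortest Δλ = ((142.74 − -107.34 + 180) mod 360) − 180 = -109.92°.
Going west by 109.92° from -107.34° passes through 180° before reaching +142.74°.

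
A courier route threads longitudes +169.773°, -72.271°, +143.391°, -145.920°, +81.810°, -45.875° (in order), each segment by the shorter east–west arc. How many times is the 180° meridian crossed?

4

Leg 1: +169.773° → -72.271°, shortest Δλ = 117.956° (east) — crosses 180°.
Leg 2: -72.271° → +143.391°, shortest Δλ = -144.338° (west) — crosses 180°.
Leg 3: +143.391° → -145.920°, shortest Δλ = 70.689° (east) — crosses 180°.
Leg 4: -145.920° → +81.810°, shortest Δλ = -132.27° (west) — crosses 180°.
Leg 5: +81.810° → -45.875°, shortest Δλ = -127.685° (west) — does not cross 180°.
Total crossings: 4.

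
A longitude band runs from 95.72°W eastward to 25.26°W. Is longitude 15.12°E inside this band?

No

Band width going east from -95.72° to -25.26°: ((-25.26 − -95.72) mod 360) = 70.46°.
Offset of +15.12° east of the west edge: ((15.12 − -95.72) mod 360) = 110.84°.
110.84° > 70.46° ⇒ outside.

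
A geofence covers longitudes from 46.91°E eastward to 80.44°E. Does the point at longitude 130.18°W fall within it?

No

Band width going east from +46.91° to +80.44°: ((80.44 − 46.91) mod 360) = 33.53°.
Offset of -130.18° east of the west edge: ((-130.18 − 46.91) mod 360) = 182.91°.
182.91° > 33.53° ⇒ outside.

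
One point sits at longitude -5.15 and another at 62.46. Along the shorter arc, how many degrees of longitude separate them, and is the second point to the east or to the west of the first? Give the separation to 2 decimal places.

Raw difference: 62.46 − -5.15 = 67.61°.
Normalise into (−180°, 180°]: 67.61° stays 67.61°.
Positive ⇒ the second point lies to the east; separation 67.61°.

67.61° east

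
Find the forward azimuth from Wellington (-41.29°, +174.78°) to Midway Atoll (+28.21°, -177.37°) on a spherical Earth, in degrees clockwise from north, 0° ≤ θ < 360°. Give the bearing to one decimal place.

Δλ = -177.37 − 174.78 = -352.15°; wrapped into (−180°, 180°]: 7.85°.
θ = atan2( sin Δλ · cos φ₂ , cos φ₁ · sin φ₂ − sin φ₁ · cos φ₂ · cos Δλ )
  = atan2(0.12036, 0.93122) = 7.364° → normalised to [0°, 360°): 7.364°.

7.4°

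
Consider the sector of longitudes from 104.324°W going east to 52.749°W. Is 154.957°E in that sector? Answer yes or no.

No

Band width going east from -104.324° to -52.749°: ((-52.749 − -104.324) mod 360) = 51.575°.
Offset of +154.957° east of the west edge: ((154.957 − -104.324) mod 360) = 259.281°.
259.281° > 51.575° ⇒ outside.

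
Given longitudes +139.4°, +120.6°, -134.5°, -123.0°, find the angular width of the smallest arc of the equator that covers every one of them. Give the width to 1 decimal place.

Sort the longitudes: -134.5°, -123.0°, +120.6°, +139.4°.
Eastward gaps between consecutive values (wrapping around): 11.5°, 243.6°, 18.8°, 86.1°.
Largest gap = 243.6° ⇒ minimal covering band is its complement: 360° − 243.6° = 116.4°.
Band runs from +120.6° eastward to -123.0°, crossing the antimeridian.

116.4°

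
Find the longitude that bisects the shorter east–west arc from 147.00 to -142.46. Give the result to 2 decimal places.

Signed shortest Δλ from +147.00° to -142.46° is +70.54°.
Midpoint longitude = +147.00° + (+70.54°)/2 = +147.00° + 35.27° = +182.27°.
Normalise into (−180°, 180°]: -177.73°.
(The naïve average (+147.00 + -142.46)/2 = 2.27° is on the wrong side of the globe.)

-177.73°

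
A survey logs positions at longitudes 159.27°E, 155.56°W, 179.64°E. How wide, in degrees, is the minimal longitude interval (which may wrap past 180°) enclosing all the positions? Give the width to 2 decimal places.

Sort the longitudes: -155.56°, +159.27°, +179.64°.
Eastward gaps between consecutive values (wrapping around): 314.83°, 20.37°, 24.80°.
Largest gap = 314.83° ⇒ minimal covering band is its complement: 360° − 314.83° = 45.17°.
Band runs from +159.27° eastward to -155.56°, crossing the antimeridian.

45.17°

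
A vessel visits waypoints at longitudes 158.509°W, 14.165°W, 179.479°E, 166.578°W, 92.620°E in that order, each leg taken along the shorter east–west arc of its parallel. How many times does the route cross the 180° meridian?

Leg 1: -158.509° → -14.165°, shortest Δλ = 144.344° (east) — does not cross 180°.
Leg 2: -14.165° → +179.479°, shortest Δλ = -166.356° (west) — crosses 180°.
Leg 3: +179.479° → -166.578°, shortest Δλ = 13.943° (east) — crosses 180°.
Leg 4: -166.578° → +92.620°, shortest Δλ = -100.802° (west) — crosses 180°.
Total crossings: 3.

3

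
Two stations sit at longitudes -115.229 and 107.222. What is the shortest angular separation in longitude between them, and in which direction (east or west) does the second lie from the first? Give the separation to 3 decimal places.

Raw difference: 107.222 − -115.229 = 222.451°.
Normalise into (−180°, 180°]: 222.451° − 360° = -137.549°.
Negative ⇒ the second point lies to the west; separation 137.549°.

137.549° west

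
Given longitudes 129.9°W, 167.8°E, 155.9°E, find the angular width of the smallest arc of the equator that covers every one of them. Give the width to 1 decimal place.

Sort the longitudes: -129.9°, +155.9°, +167.8°.
Eastward gaps between consecutive values (wrapping around): 285.8°, 11.9°, 62.3°.
Largest gap = 285.8° ⇒ minimal covering band is its complement: 360° − 285.8° = 74.2°.
Band runs from +155.9° eastward to -129.9°, crossing the antimeridian.

74.2°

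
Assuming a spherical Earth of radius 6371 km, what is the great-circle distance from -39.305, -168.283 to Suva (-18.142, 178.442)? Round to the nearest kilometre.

Δλ = 178.442 − -168.283 = 346.725°; wrapped into (−180°, 180°]: -13.275°.
Δφ = -18.142 − -39.305 = 21.163°.
a = sin²(Δφ/2) + cos φ₁ · cos φ₂ · sin²(Δλ/2) = 0.043546.
c = 2·atan2(√a, √(1−a)) = 0.42044 rad → d = 6371·c ≈ 2678.63 km.

2679 km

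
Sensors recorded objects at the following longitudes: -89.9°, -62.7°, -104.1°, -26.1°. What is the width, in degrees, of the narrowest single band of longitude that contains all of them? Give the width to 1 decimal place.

78.0°

Sort the longitudes: -104.1°, -89.9°, -62.7°, -26.1°.
Eastward gaps between consecutive values (wrapping around): 14.2°, 27.2°, 36.6°, 282.0°.
Largest gap = 282.0° ⇒ minimal covering band is its complement: 360° − 282.0° = 78.0°.
Band runs from -104.1° eastward to -26.1°.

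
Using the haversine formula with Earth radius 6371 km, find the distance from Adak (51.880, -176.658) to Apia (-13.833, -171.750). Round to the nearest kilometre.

Δλ = -171.750 − -176.658 = 4.908°.
Δφ = -13.833 − 51.880 = -65.713°.
a = sin²(Δφ/2) + cos φ₁ · cos φ₂ · sin²(Δλ/2) = 0.295445.
c = 2·atan2(√a, √(1−a)) = 1.14932 rad → d = 6371·c ≈ 7322.31 km.

7322 km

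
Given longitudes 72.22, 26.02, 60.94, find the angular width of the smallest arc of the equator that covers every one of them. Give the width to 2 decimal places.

Sort the longitudes: +26.02°, +60.94°, +72.22°.
Eastward gaps between consecutive values (wrapping around): 34.92°, 11.28°, 313.80°.
Largest gap = 313.80° ⇒ minimal covering band is its complement: 360° − 313.80° = 46.20°.
Band runs from +26.02° eastward to +72.22°.

46.20°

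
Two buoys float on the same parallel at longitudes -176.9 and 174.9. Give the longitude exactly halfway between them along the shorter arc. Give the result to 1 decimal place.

+179.0°

Signed shortest Δλ from -176.9° to +174.9° is -8.2°.
Midpoint longitude = -176.9° + (-8.2°)/2 = -176.9° − 4.1° = -181.0°.
Normalise into (−180°, 180°]: +179.0°.
(The naïve average (-176.9 + +174.9)/2 = -1.0° is on the wrong side of the globe.)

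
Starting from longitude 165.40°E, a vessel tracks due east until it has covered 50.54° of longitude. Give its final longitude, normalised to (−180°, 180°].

Start at +165.40°; shift +50.54° → +215.94°.
+215.94° lies outside (−180°, 180°]; subtract 360° → -144.06°.

144.06°W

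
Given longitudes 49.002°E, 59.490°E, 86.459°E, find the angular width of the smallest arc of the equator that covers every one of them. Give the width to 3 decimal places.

Sort the longitudes: +49.002°, +59.490°, +86.459°.
Eastward gaps between consecutive values (wrapping around): 10.488°, 26.969°, 322.543°.
Largest gap = 322.543° ⇒ minimal covering band is its complement: 360° − 322.543° = 37.457°.
Band runs from +49.002° eastward to +86.459°.

37.457°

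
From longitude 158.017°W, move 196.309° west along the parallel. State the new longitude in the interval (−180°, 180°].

5.674°E

Start at -158.017°; shift −196.309° → -354.326°.
-354.326° lies outside (−180°, 180°]; add 360° → +5.674°.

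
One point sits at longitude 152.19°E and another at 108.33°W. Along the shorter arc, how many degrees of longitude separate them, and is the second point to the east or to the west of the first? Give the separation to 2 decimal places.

Raw difference: -108.33 − 152.19 = -260.52°.
Normalise into (−180°, 180°]: -260.52° + 360° = 99.48°.
Positive ⇒ the second point lies to the east; separation 99.48°.

99.48° east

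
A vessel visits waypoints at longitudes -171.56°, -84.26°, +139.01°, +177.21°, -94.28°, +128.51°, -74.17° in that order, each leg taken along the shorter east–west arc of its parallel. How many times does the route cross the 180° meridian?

Leg 1: -171.56° → -84.26°, shortest Δλ = 87.3° (east) — does not cross 180°.
Leg 2: -84.26° → +139.01°, shortest Δλ = -136.73° (west) — crosses 180°.
Leg 3: +139.01° → +177.21°, shortest Δλ = 38.2° (east) — does not cross 180°.
Leg 4: +177.21° → -94.28°, shortest Δλ = 88.51° (east) — crosses 180°.
Leg 5: -94.28° → +128.51°, shortest Δλ = -137.21° (west) — crosses 180°.
Leg 6: +128.51° → -74.17°, shortest Δλ = 157.32° (east) — crosses 180°.
Total crossings: 4.

4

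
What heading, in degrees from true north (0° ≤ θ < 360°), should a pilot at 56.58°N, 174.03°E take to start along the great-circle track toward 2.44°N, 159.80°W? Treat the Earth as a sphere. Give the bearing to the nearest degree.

149°

Δλ = -159.80 − 174.03 = -333.83°; wrapped into (−180°, 180°]: 26.17°.
θ = atan2( sin Δλ · cos φ₂ , cos φ₁ · sin φ₂ − sin φ₁ · cos φ₂ · cos Δλ )
  = atan2(0.44064, -0.72497) = 148.709° → normalised to [0°, 360°): 148.709°.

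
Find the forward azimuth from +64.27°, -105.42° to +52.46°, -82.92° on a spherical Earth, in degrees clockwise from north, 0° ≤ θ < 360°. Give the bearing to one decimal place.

Δλ = -82.92 − -105.42 = 22.50°.
θ = atan2( sin Δλ · cos φ₂ , cos φ₁ · sin φ₂ − sin φ₁ · cos φ₂ · cos Δλ )
  = atan2(0.23317, -0.16288) = 124.936° → normalised to [0°, 360°): 124.936°.

124.9°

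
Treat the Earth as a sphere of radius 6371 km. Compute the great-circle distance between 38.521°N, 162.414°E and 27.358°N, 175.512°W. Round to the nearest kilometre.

2395 km

Δλ = -175.512 − 162.414 = -337.926°; wrapped into (−180°, 180°]: 22.074°.
Δφ = 27.358 − 38.521 = -11.163°.
a = sin²(Δφ/2) + cos φ₁ · cos φ₂ · sin²(Δλ/2) = 0.034927.
c = 2·atan2(√a, √(1−a)) = 0.37599 rad → d = 6371·c ≈ 2395.41 km.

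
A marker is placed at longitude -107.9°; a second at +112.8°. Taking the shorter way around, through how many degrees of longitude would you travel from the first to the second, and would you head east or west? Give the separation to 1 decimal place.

139.3° west

Raw difference: 112.8 − -107.9 = 220.7°.
Normalise into (−180°, 180°]: 220.7° − 360° = -139.3°.
Negative ⇒ the second point lies to the west; separation 139.3°.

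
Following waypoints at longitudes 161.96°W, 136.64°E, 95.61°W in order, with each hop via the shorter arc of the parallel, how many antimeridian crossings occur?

2

Leg 1: -161.96° → +136.64°, shortest Δλ = -61.4° (west) — crosses 180°.
Leg 2: +136.64° → -95.61°, shortest Δλ = 127.75° (east) — crosses 180°.
Total crossings: 2.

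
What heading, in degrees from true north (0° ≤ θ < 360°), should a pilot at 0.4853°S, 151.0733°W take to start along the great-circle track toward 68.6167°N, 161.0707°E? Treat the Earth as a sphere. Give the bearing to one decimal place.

343.8°

Δλ = 161.0707 − -151.0733 = 312.1440°; wrapped into (−180°, 180°]: -47.8560°.
θ = atan2( sin Δλ · cos φ₂ , cos φ₁ · sin φ₂ − sin φ₁ · cos φ₂ · cos Δλ )
  = atan2(-0.27034, 0.93320) = -16.156° → normalised to [0°, 360°): 343.844°.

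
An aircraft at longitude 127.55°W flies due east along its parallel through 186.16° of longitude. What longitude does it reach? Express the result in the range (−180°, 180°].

58.61°E

Start at -127.55°; shift +186.16° → +58.61°.
+58.61° already lies in (−180°, 180°].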